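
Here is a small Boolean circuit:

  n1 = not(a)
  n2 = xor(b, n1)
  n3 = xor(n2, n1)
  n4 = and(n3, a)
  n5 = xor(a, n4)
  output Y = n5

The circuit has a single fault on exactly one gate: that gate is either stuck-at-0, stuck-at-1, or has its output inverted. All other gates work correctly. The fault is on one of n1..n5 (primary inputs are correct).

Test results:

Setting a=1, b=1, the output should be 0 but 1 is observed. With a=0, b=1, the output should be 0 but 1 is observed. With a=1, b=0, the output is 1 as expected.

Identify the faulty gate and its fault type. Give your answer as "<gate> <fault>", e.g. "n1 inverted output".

Fault-free values for test 1 (a=1, b=1): n1=0, n2=1, n3=1, n4=1, n5=0, giving Y=0. Observed 1.
Test 1: faults giving observed 1 are {n2 stuck-at-0, n2 inverted output, n3 stuck-at-0, n3 inverted output, n4 stuck-at-0, n4 inverted output, n5 stuck-at-1, n5 inverted output}.
Test 2 (a=0, b=1): fault-free n1=1, n2=0, n3=1, n4=0, n5=0 → 0; observed 1. Eliminates n2 stuck-at-0, n2 inverted output, n3 stuck-at-0, n3 inverted output, n4 stuck-at-0.
Test 3 (a=1, b=0): fault-free n1=0, n2=0, n3=0, n4=0, n5=1 → 1; observed 1. Eliminates n4 inverted output, n5 inverted output.
Only n5 stuck-at-1 is consistent with every test.

n5 stuck-at-1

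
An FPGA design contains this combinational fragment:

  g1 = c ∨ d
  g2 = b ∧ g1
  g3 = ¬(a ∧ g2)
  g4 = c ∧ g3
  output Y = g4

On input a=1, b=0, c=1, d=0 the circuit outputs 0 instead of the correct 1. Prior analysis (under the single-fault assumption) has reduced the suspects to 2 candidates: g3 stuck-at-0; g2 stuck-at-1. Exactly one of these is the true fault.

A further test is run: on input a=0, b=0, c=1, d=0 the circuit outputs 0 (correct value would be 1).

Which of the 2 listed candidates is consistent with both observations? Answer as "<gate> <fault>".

Evaluate each candidate on input a=0, b=0, c=1, d=0:
  g3 stuck-at-0: g1=1, g2=0, g3=0 [stuck-at-0], g4=0 → 0 — matches
  g2 stuck-at-1: g1=1, g2=1 [stuck-at-1], g3=1, g4=1 → 1 — eliminated
Only g3 stuck-at-0 reproduces the observed 0.

g3 stuck-at-0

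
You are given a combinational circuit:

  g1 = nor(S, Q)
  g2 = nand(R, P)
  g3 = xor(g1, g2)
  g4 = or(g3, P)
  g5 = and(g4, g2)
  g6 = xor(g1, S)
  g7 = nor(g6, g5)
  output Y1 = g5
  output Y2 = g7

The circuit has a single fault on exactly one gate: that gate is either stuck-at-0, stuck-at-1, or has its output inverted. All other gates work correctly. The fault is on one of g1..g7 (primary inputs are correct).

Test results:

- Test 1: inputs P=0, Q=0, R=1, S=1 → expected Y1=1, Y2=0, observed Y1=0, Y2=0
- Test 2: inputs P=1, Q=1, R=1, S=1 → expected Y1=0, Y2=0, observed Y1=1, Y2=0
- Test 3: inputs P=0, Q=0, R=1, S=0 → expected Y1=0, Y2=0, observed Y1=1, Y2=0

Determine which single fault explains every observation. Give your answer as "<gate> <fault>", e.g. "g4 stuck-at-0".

Fault-free values for test 1 (P=0, Q=0, R=1, S=1): g1=0, g2=1, g3=1, g4=1, g5=1, g6=1, g7=0, giving Y1=1, Y2=0. Observed Y1=0, Y2=0.
Test 1: faults giving observed Y1=0, Y2=0 are {g2 stuck-at-0, g2 inverted output, g3 stuck-at-0, g3 inverted output, g4 stuck-at-0, g4 inverted output, g5 stuck-at-0, g5 inverted output}.
Test 2 (P=1, Q=1, R=1, S=1): fault-free g1=0, g2=0, g3=0, g4=1, g5=0, g6=1, g7=0 → Y1=0, Y2=0; observed Y1=1, Y2=0. Eliminates g2 stuck-at-0, g3 stuck-at-0, g3 inverted output, g4 stuck-at-0, g4 inverted output, g5 stuck-at-0.
Test 3 (P=0, Q=0, R=1, S=0): fault-free g1=1, g2=1, g3=0, g4=0, g5=0, g6=1, g7=0 → Y1=0, Y2=0; observed Y1=1, Y2=0. Eliminates g2 inverted output.
Only g5 inverted output is consistent with every test.

g5 inverted output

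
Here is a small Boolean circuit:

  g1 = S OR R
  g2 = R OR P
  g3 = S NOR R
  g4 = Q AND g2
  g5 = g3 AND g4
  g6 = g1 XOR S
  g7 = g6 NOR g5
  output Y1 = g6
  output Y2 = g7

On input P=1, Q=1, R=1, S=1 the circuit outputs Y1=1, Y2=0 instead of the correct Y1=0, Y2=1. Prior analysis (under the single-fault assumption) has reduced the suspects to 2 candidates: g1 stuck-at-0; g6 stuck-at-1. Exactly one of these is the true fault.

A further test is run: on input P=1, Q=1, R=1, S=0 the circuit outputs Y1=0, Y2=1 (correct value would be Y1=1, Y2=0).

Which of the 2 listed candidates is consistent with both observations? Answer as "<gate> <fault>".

Evaluate each candidate on input P=1, Q=1, R=1, S=0:
  g1 stuck-at-0: g1=0 [stuck-at-0], g2=1, g3=0, g4=1, g5=0, g6=0, g7=1 → Y1=0, Y2=1 — matches
  g6 stuck-at-1: g1=1, g2=1, g3=0, g4=1, g5=0, g6=1 [stuck-at-1], g7=0 → Y1=1, Y2=0 — eliminated
Only g1 stuck-at-0 reproduces the observed Y1=0, Y2=1.

g1 stuck-at-0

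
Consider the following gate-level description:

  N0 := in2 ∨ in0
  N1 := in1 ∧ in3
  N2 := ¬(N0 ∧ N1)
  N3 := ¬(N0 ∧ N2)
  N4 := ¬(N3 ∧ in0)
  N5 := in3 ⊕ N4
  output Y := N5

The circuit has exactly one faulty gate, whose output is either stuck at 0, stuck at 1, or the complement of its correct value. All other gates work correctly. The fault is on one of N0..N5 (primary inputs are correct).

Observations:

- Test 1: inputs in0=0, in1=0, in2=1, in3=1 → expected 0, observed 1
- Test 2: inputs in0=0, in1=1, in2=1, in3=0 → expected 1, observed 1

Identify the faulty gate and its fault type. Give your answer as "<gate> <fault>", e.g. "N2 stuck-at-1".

N5 stuck-at-1

Fault-free values for test 1 (in0=0, in1=0, in2=1, in3=1): N0=1, N1=0, N2=1, N3=0, N4=1, N5=0, giving Y=0. Observed 1.
Test 1: faults giving observed 1 are {N4 stuck-at-0, N4 inverted output, N5 stuck-at-1, N5 inverted output}.
Test 2 (in0=0, in1=1, in2=1, in3=0): fault-free N0=1, N1=0, N2=1, N3=0, N4=1, N5=1 → 1; observed 1. Eliminates N4 stuck-at-0, N4 inverted output, N5 inverted output.
Only N5 stuck-at-1 is consistent with every test.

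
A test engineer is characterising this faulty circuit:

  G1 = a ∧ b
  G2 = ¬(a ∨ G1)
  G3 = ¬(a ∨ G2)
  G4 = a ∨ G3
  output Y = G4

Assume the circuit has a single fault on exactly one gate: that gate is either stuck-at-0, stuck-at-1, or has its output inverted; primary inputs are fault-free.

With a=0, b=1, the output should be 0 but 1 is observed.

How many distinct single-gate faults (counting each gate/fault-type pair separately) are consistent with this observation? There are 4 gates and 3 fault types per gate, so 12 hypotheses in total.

8

Fault-free: G1=0, G2=1, G3=0, G4=0 → 0. Observed 1.
  G1 stuck-at-0: output 0 ✗
  G1 stuck-at-1: output 1 ✓
  G1 inverted output: output 1 ✓
  G2 stuck-at-0: output 1 ✓
  G2 stuck-at-1: output 0 ✗
  G2 inverted output: output 1 ✓
  G3 stuck-at-0: output 0 ✗
  G3 stuck-at-1: output 1 ✓
  G3 inverted output: output 1 ✓
  G4 stuck-at-0: output 0 ✗
  G4 stuck-at-1: output 1 ✓
  G4 inverted output: output 1 ✓
Consistent faults: {G1 stuck-at-1, G1 inverted output, G2 stuck-at-0, G2 inverted output, G3 stuck-at-1, G3 inverted output, G4 stuck-at-1, G4 inverted output} — 8 in all.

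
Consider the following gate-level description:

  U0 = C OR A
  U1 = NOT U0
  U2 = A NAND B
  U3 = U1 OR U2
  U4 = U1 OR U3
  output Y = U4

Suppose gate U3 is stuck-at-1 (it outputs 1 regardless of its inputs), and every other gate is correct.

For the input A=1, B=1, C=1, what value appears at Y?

1

Propagate with U3 forced: U0=1, U1=0, U2=0, U3=1 [stuck-at-1], U4=1.
So Y = 1. (Without the fault it would be 0.)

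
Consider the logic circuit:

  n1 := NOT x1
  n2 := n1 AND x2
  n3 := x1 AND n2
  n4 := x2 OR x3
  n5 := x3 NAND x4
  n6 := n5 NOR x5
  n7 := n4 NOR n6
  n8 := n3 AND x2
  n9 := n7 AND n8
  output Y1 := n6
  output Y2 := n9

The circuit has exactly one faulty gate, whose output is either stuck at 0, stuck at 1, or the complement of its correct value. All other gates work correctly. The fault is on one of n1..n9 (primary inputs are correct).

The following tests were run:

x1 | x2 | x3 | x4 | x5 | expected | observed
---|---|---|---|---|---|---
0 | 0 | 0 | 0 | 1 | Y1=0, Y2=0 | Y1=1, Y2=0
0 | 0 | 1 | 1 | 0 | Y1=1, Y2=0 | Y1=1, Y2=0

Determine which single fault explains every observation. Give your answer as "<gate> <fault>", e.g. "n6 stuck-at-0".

Fault-free values for test 1 (x1=0, x2=0, x3=0, x4=0, x5=1): n1=1, n2=0, n3=0, n4=0, n5=1, n6=0, n7=1, n8=0, n9=0, giving Y1=0, Y2=0. Observed Y1=1, Y2=0.
Test 1: faults giving observed Y1=1, Y2=0 are {n6 stuck-at-1, n6 inverted output}.
Test 2 (x1=0, x2=0, x3=1, x4=1, x5=0): fault-free n1=1, n2=0, n3=0, n4=1, n5=0, n6=1, n7=0, n8=0, n9=0 → Y1=1, Y2=0; observed Y1=1, Y2=0. Eliminates n6 inverted output.
Only n6 stuck-at-1 is consistent with every test.

n6 stuck-at-1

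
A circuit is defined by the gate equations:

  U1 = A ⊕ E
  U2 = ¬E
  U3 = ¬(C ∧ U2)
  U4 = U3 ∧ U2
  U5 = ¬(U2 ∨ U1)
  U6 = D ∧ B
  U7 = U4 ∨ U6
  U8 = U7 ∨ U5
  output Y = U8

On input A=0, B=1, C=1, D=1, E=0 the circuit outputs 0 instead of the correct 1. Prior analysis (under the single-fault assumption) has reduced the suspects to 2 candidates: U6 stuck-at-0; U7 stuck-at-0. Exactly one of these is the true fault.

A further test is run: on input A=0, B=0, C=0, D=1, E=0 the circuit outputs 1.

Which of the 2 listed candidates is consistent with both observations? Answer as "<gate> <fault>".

U6 stuck-at-0

Evaluate each candidate on input A=0, B=0, C=0, D=1, E=0:
  U6 stuck-at-0: U1=0, U2=1, U3=1, U4=1, U5=0, U6=0 [stuck-at-0], U7=1, U8=1 → 1 — matches
  U7 stuck-at-0: U1=0, U2=1, U3=1, U4=1, U5=0, U6=0, U7=0 [stuck-at-0], U8=0 → 0 — eliminated
Only U6 stuck-at-0 reproduces the observed 1.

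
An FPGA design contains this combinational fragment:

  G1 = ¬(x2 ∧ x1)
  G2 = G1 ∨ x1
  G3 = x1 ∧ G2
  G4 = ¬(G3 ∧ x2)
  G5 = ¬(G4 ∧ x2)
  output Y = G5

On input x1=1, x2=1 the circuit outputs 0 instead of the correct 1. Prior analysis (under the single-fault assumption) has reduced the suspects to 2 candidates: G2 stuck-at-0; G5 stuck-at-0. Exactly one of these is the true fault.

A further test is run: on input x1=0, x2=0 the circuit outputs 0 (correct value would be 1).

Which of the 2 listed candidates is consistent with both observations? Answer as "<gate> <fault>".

G5 stuck-at-0

Evaluate each candidate on input x1=0, x2=0:
  G2 stuck-at-0: G1=1, G2=0 [stuck-at-0], G3=0, G4=1, G5=1 → 1 — eliminated
  G5 stuck-at-0: G1=1, G2=1, G3=0, G4=1, G5=0 [stuck-at-0] → 0 — matches
Only G5 stuck-at-0 reproduces the observed 0.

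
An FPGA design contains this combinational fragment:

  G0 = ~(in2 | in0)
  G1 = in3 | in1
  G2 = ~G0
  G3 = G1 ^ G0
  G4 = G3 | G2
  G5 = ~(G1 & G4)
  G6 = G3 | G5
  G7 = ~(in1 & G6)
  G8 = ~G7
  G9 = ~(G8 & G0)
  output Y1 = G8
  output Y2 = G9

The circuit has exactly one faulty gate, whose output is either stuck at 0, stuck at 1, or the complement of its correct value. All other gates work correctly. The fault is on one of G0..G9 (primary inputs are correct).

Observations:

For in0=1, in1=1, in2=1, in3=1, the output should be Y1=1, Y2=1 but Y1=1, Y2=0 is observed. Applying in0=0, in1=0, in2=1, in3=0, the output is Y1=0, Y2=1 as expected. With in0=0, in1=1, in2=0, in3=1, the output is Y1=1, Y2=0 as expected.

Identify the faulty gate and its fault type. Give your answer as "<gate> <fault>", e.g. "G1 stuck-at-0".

G0 stuck-at-1

Fault-free values for test 1 (in0=1, in1=1, in2=1, in3=1): G0=0, G1=1, G2=1, G3=1, G4=1, G5=0, G6=1, G7=0, G8=1, G9=1, giving Y1=1, Y2=1. Observed Y1=1, Y2=0.
Test 1: faults giving observed Y1=1, Y2=0 are {G0 stuck-at-1, G0 inverted output, G9 stuck-at-0, G9 inverted output}.
Test 2 (in0=0, in1=0, in2=1, in3=0): fault-free G0=0, G1=0, G2=1, G3=0, G4=1, G5=1, G6=1, G7=1, G8=0, G9=1 → Y1=0, Y2=1; observed Y1=0, Y2=1. Eliminates G9 stuck-at-0, G9 inverted output.
Test 3 (in0=0, in1=1, in2=0, in3=1): fault-free G0=1, G1=1, G2=0, G3=0, G4=0, G5=1, G6=1, G7=0, G8=1, G9=0 → Y1=1, Y2=0; observed Y1=1, Y2=0. Eliminates G0 inverted output.
Only G0 stuck-at-1 is consistent with every test.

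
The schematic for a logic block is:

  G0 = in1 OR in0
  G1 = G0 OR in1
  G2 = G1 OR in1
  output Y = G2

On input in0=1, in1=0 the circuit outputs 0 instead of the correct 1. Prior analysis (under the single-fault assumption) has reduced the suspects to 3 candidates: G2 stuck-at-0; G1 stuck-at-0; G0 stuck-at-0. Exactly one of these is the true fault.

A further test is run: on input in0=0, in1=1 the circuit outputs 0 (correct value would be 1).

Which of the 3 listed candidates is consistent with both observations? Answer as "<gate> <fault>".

Evaluate each candidate on input in0=0, in1=1:
  G2 stuck-at-0: G0=1, G1=1, G2=0 [stuck-at-0] → 0 — matches
  G1 stuck-at-0: G0=1, G1=0 [stuck-at-0], G2=1 → 1 — eliminated
  G0 stuck-at-0: G0=0 [stuck-at-0], G1=1, G2=1 → 1 — eliminated
Only G2 stuck-at-0 reproduces the observed 0.

G2 stuck-at-0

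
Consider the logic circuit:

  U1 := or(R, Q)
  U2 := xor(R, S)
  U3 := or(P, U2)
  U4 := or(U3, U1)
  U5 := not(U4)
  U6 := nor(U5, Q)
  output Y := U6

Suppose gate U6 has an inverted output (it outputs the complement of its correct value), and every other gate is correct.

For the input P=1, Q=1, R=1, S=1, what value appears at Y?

1

Propagate with U6 forced: U1=1, U2=0, U3=1, U4=1, U5=0, U6=1 [inverted output].
So Y = 1. (Without the fault it would be 0.)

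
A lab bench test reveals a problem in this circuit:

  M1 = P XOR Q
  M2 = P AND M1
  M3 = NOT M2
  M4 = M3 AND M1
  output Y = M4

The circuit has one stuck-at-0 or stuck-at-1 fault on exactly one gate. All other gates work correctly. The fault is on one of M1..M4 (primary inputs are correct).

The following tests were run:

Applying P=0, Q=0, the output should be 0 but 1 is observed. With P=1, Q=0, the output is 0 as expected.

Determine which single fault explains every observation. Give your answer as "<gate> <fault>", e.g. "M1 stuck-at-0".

M1 stuck-at-1

Fault-free values for test 1 (P=0, Q=0): M1=0, M2=0, M3=1, M4=0, giving Y=0. Observed 1.
Test 1: faults giving observed 1 are {M1 stuck-at-1, M4 stuck-at-1}.
Test 2 (P=1, Q=0): fault-free M1=1, M2=1, M3=0, M4=0 → 0; observed 0. Eliminates M4 stuck-at-1.
Only M1 stuck-at-1 is consistent with every test.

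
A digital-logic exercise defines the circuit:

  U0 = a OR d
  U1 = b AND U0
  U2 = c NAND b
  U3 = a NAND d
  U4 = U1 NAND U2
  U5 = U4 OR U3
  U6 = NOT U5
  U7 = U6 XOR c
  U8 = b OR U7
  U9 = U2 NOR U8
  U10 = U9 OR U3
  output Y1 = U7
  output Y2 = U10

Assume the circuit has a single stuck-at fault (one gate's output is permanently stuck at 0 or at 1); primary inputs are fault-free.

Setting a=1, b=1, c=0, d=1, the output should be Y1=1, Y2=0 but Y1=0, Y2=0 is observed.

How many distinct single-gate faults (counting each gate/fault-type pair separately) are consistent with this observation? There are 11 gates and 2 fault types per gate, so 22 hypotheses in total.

Fault-free: U0=1, U1=1, U2=1, U3=0, U4=0, U5=0, U6=1, U7=1, U8=1, U9=0, U10=0 → Y1=1, Y2=0. Observed Y1=0, Y2=0.
  U0: stuck-at-0 ✓; others ✗
  U1: stuck-at-0 ✓; others ✗
  U2: stuck-at-0 ✓; others ✗
  U3: none of the 2 fault types match ✗
  U4: stuck-at-1 ✓; others ✗
  U5: stuck-at-1 ✓; others ✗
  U6: stuck-at-0 ✓; others ✗
  U7: stuck-at-0 ✓; others ✗
  U8: none of the 2 fault types match ✗
  U9: none of the 2 fault types match ✗
  U10: none of the 2 fault types match ✗
Consistent faults: {U0 stuck-at-0, U1 stuck-at-0, U2 stuck-at-0, U4 stuck-at-1, U5 stuck-at-1, U6 stuck-at-0, U7 stuck-at-0} — 7 in all.

7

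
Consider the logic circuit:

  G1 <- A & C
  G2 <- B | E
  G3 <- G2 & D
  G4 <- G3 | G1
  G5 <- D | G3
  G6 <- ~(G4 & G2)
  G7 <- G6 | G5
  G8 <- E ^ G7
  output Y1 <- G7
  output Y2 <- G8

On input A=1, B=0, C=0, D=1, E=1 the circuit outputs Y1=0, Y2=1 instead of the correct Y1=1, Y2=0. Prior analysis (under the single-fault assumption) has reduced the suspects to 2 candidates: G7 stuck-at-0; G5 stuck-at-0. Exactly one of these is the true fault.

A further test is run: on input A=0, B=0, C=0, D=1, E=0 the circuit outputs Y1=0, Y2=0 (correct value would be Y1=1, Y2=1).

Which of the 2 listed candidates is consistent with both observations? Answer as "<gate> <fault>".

G7 stuck-at-0

Evaluate each candidate on input A=0, B=0, C=0, D=1, E=0:
  G7 stuck-at-0: G1=0, G2=0, G3=0, G4=0, G5=1, G6=1, G7=0 [stuck-at-0], G8=0 → Y1=0, Y2=0 — matches
  G5 stuck-at-0: G1=0, G2=0, G3=0, G4=0, G5=0 [stuck-at-0], G6=1, G7=1, G8=1 → Y1=1, Y2=1 — eliminated
Only G7 stuck-at-0 reproduces the observed Y1=0, Y2=0.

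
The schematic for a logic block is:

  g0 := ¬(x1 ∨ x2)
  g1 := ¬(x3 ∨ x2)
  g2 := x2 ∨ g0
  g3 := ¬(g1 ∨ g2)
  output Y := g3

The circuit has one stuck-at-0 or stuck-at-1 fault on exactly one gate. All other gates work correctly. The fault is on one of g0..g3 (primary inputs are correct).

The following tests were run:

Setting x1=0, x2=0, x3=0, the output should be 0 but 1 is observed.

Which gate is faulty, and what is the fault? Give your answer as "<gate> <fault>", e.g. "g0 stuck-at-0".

Fault-free values for test 1 (x1=0, x2=0, x3=0): g0=1, g1=1, g2=1, g3=0, giving Y=0. Observed 1.
Test 1: faults giving observed 1 are {g3 stuck-at-1}.
Only g3 stuck-at-1 is consistent with every test.

g3 stuck-at-1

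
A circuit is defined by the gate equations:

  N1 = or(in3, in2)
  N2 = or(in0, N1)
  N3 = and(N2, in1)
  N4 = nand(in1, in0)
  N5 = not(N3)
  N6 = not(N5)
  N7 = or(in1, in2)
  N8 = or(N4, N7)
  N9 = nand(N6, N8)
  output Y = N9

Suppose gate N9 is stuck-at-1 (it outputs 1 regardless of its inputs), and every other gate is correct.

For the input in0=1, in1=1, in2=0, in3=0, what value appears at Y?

Propagate with N9 forced: N1=0, N2=1, N3=1, N4=0, N5=0, N6=1, N7=1, N8=1, N9=1 [stuck-at-1].
So Y = 1. (Without the fault it would be 0.)

1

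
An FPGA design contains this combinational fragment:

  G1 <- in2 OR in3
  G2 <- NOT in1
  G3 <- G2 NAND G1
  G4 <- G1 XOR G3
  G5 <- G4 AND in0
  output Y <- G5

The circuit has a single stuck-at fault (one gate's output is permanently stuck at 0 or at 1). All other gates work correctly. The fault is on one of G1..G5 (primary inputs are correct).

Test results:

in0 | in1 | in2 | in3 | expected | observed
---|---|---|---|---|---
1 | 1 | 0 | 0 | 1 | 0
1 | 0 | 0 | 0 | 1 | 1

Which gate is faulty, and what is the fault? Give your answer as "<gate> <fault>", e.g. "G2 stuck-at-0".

Fault-free values for test 1 (in0=1, in1=1, in2=0, in3=0): G1=0, G2=0, G3=1, G4=1, G5=1, giving Y=1. Observed 0.
Test 1: faults giving observed 0 are {G1 stuck-at-1, G3 stuck-at-0, G4 stuck-at-0, G5 stuck-at-0}.
Test 2 (in0=1, in1=0, in2=0, in3=0): fault-free G1=0, G2=1, G3=1, G4=1, G5=1 → 1; observed 1. Eliminates G3 stuck-at-0, G4 stuck-at-0, G5 stuck-at-0.
Only G1 stuck-at-1 is consistent with every test.

G1 stuck-at-1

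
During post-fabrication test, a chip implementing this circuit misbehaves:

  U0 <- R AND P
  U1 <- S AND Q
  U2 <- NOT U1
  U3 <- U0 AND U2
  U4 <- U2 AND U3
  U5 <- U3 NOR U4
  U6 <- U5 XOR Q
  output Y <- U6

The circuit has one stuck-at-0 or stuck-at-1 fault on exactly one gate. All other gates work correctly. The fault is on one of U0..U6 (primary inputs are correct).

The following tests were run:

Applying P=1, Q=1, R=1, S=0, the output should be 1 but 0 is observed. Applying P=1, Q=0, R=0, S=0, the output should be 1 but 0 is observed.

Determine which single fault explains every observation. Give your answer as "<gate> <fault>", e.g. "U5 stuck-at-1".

U6 stuck-at-0

Fault-free values for test 1 (P=1, Q=1, R=1, S=0): U0=1, U1=0, U2=1, U3=1, U4=1, U5=0, U6=1, giving Y=1. Observed 0.
Test 1: faults giving observed 0 are {U0 stuck-at-0, U1 stuck-at-1, U2 stuck-at-0, U3 stuck-at-0, U5 stuck-at-1, U6 stuck-at-0}.
Test 2 (P=1, Q=0, R=0, S=0): fault-free U0=0, U1=0, U2=1, U3=0, U4=0, U5=1, U6=1 → 1; observed 0. Eliminates U0 stuck-at-0, U1 stuck-at-1, U2 stuck-at-0, U3 stuck-at-0, U5 stuck-at-1.
Only U6 stuck-at-0 is consistent with every test.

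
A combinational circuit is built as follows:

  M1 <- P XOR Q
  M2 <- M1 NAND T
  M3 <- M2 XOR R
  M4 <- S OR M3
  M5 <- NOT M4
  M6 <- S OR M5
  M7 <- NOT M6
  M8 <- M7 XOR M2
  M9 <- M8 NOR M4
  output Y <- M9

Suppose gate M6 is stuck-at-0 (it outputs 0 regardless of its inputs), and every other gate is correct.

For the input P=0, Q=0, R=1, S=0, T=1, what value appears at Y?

Propagate with M6 forced: M1=0, M2=1, M3=0, M4=0, M5=1, M6=0 [stuck-at-0], M7=1, M8=0, M9=1.
So Y = 1. (Without the fault it would be 0.)

1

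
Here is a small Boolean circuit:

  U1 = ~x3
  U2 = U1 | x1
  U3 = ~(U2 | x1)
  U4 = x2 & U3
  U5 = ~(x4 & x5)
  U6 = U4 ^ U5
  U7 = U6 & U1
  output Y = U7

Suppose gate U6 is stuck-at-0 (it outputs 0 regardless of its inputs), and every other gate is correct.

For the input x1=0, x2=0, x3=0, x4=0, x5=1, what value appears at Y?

0

Propagate with U6 forced: U1=1, U2=1, U3=0, U4=0, U5=1, U6=0 [stuck-at-0], U7=0.
So Y = 0. (Without the fault it would be 1.)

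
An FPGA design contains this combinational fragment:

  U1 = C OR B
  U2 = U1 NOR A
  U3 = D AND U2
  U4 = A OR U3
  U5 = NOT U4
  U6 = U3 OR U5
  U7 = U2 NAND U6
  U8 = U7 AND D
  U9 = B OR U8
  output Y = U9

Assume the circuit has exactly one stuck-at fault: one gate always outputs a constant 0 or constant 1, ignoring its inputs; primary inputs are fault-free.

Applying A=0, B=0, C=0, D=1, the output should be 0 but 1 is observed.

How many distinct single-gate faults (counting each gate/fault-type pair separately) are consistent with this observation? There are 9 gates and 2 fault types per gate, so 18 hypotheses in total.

Fault-free: U1=0, U2=1, U3=1, U4=1, U5=0, U6=1, U7=0, U8=0, U9=0 → 0. Observed 1.
  U1: stuck-at-1 ✓; others ✗
  U2: stuck-at-0 ✓; others ✗
  U3: none of the 2 fault types match ✗
  U4: none of the 2 fault types match ✗
  U5: none of the 2 fault types match ✗
  U6: stuck-at-0 ✓; others ✗
  U7: stuck-at-1 ✓; others ✗
  U8: stuck-at-1 ✓; others ✗
  U9: stuck-at-1 ✓; others ✗
Consistent faults: {U1 stuck-at-1, U2 stuck-at-0, U6 stuck-at-0, U7 stuck-at-1, U8 stuck-at-1, U9 stuck-at-1} — 6 in all.

6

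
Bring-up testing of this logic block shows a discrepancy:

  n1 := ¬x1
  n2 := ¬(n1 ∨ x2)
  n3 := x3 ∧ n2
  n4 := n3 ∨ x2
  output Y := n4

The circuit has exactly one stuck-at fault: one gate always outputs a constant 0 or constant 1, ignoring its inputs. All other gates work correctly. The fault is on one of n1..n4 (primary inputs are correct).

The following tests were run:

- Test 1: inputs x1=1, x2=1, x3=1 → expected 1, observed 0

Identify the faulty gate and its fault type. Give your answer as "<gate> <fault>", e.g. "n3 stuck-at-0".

Fault-free values for test 1 (x1=1, x2=1, x3=1): n1=0, n2=0, n3=0, n4=1, giving Y=1. Observed 0.
Test 1: faults giving observed 0 are {n4 stuck-at-0}.
Only n4 stuck-at-0 is consistent with every test.

n4 stuck-at-0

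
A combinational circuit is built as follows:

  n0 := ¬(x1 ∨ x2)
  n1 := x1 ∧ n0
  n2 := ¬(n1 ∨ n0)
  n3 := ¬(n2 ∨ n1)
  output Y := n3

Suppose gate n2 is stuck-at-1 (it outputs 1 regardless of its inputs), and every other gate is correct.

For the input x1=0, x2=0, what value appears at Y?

0

Propagate with n2 forced: n0=1, n1=0, n2=1 [stuck-at-1], n3=0.
So Y = 0. (Without the fault it would be 1.)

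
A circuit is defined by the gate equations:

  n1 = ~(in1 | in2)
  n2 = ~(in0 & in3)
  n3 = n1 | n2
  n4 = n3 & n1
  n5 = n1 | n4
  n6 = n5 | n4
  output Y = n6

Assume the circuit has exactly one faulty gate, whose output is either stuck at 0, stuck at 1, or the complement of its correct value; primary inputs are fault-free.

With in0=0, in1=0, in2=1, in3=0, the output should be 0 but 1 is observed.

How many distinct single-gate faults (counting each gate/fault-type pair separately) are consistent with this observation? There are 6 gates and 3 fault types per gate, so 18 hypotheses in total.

Fault-free: n1=0, n2=1, n3=1, n4=0, n5=0, n6=0 → 0. Observed 1.
  n1: stuck-at-1, inverted output ✓; others ✗
  n2: none of the 3 fault types match ✗
  n3: none of the 3 fault types match ✗
  n4: stuck-at-1, inverted output ✓; others ✗
  n5: stuck-at-1, inverted output ✓; others ✗
  n6: stuck-at-1, inverted output ✓; others ✗
Consistent faults: {n1 stuck-at-1, n1 inverted output, n4 stuck-at-1, n4 inverted output, n5 stuck-at-1, n5 inverted output, n6 stuck-at-1, n6 inverted output} — 8 in all.

8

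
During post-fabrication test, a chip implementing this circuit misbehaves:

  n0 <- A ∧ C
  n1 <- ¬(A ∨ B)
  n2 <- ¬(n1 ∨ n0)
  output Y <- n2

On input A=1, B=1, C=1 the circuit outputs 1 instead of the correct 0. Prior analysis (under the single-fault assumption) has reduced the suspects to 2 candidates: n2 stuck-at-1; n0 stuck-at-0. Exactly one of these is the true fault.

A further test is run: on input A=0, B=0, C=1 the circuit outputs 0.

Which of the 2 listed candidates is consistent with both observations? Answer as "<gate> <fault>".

n0 stuck-at-0

Evaluate each candidate on input A=0, B=0, C=1:
  n2 stuck-at-1: n0=0, n1=1, n2=1 [stuck-at-1] → 1 — eliminated
  n0 stuck-at-0: n0=0 [stuck-at-0], n1=1, n2=0 → 0 — matches
Only n0 stuck-at-0 reproduces the observed 0.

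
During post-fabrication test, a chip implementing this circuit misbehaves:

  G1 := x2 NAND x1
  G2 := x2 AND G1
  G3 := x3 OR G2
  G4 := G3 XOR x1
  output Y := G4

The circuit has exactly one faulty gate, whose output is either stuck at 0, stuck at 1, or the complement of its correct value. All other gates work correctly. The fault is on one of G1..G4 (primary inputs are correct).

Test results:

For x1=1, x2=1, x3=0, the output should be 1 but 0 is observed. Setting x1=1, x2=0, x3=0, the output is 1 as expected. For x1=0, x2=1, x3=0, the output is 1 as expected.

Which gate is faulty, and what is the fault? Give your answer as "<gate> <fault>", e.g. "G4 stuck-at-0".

Fault-free values for test 1 (x1=1, x2=1, x3=0): G1=0, G2=0, G3=0, G4=1, giving Y=1. Observed 0.
Test 1: faults giving observed 0 are {G1 stuck-at-1, G1 inverted output, G2 stuck-at-1, G2 inverted output, G3 stuck-at-1, G3 inverted output, G4 stuck-at-0, G4 inverted output}.
Test 2 (x1=1, x2=0, x3=0): fault-free G1=1, G2=0, G3=0, G4=1 → 1; observed 1. Eliminates G2 stuck-at-1, G2 inverted output, G3 stuck-at-1, G3 inverted output, G4 stuck-at-0, G4 inverted output.
Test 3 (x1=0, x2=1, x3=0): fault-free G1=1, G2=1, G3=1, G4=1 → 1; observed 1. Eliminates G1 inverted output.
Only G1 stuck-at-1 is consistent with every test.

G1 stuck-at-1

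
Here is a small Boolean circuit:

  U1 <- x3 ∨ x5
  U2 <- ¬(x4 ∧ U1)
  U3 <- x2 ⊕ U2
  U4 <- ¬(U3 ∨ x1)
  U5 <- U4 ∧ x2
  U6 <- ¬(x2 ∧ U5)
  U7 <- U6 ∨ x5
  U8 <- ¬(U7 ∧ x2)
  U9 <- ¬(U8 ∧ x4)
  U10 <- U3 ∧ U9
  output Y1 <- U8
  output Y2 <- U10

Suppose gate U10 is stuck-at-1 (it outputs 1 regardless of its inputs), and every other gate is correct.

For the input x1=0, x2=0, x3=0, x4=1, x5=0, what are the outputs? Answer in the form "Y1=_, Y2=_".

Propagate with U10 forced: U1=0, U2=1, U3=1, U4=0, U5=0, U6=1, U7=1, U8=1, U9=0, U10=1 [stuck-at-1].
So the outputs are Y1=1, Y2=1. (Without the fault they would be Y1=1, Y2=0.)

Y1=1, Y2=1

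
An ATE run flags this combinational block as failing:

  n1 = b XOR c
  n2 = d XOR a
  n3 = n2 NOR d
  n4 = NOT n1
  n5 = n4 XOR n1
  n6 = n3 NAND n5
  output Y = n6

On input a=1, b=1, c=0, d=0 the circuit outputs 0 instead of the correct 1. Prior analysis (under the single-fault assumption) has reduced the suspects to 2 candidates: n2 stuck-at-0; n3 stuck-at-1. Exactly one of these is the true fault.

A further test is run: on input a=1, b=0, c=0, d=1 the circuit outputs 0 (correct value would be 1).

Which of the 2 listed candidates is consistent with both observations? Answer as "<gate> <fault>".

Evaluate each candidate on input a=1, b=0, c=0, d=1:
  n2 stuck-at-0: n1=0, n2=0 [stuck-at-0], n3=0, n4=1, n5=1, n6=1 → 1 — eliminated
  n3 stuck-at-1: n1=0, n2=0, n3=1 [stuck-at-1], n4=1, n5=1, n6=0 → 0 — matches
Only n3 stuck-at-1 reproduces the observed 0.

n3 stuck-at-1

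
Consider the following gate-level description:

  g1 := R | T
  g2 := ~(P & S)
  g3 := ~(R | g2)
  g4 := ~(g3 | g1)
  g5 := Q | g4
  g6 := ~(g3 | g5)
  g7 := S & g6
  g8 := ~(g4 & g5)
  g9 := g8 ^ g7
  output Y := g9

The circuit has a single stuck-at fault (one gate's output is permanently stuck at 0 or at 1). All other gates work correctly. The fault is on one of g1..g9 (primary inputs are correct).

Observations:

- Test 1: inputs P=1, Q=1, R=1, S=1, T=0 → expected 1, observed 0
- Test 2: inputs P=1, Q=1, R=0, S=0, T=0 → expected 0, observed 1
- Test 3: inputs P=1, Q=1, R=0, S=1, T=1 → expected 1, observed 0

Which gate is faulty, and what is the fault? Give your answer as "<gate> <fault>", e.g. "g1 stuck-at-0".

Fault-free values for test 1 (P=1, Q=1, R=1, S=1, T=0): g1=1, g2=0, g3=0, g4=0, g5=1, g6=0, g7=0, g8=1, g9=1, giving Y=1. Observed 0.
Test 1: faults giving observed 0 are {g1 stuck-at-0, g4 stuck-at-1, g5 stuck-at-0, g6 stuck-at-1, g7 stuck-at-1, g8 stuck-at-0, g9 stuck-at-0}.
Test 2 (P=1, Q=1, R=0, S=0, T=0): fault-free g1=0, g2=1, g3=0, g4=1, g5=1, g6=0, g7=0, g8=0, g9=0 → 0; observed 1. Eliminates g1 stuck-at-0, g4 stuck-at-1, g6 stuck-at-1, g8 stuck-at-0, g9 stuck-at-0.
Test 3 (P=1, Q=1, R=0, S=1, T=1): fault-free g1=1, g2=0, g3=1, g4=0, g5=1, g6=0, g7=0, g8=1, g9=1 → 1; observed 0. Eliminates g5 stuck-at-0.
Only g7 stuck-at-1 is consistent with every test.

g7 stuck-at-1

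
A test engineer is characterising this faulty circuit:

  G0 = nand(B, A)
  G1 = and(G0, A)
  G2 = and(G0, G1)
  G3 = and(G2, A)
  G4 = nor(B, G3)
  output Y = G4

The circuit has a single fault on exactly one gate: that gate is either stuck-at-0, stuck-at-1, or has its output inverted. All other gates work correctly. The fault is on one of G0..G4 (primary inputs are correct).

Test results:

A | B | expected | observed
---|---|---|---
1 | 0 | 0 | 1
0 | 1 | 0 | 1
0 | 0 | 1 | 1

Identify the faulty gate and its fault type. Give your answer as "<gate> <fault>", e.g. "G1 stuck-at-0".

G4 stuck-at-1

Fault-free values for test 1 (A=1, B=0): G0=1, G1=1, G2=1, G3=1, G4=0, giving Y=0. Observed 1.
Test 1: faults giving observed 1 are {G0 stuck-at-0, G0 inverted output, G1 stuck-at-0, G1 inverted output, G2 stuck-at-0, G2 inverted output, G3 stuck-at-0, G3 inverted output, G4 stuck-at-1, G4 inverted output}.
Test 2 (A=0, B=1): fault-free G0=1, G1=0, G2=0, G3=0, G4=0 → 0; observed 1. Eliminates G0 stuck-at-0, G0 inverted output, G1 stuck-at-0, G1 inverted output, G2 stuck-at-0, G2 inverted output, G3 stuck-at-0, G3 inverted output.
Test 3 (A=0, B=0): fault-free G0=1, G1=0, G2=0, G3=0, G4=1 → 1; observed 1. Eliminates G4 inverted output.
Only G4 stuck-at-1 is consistent with every test.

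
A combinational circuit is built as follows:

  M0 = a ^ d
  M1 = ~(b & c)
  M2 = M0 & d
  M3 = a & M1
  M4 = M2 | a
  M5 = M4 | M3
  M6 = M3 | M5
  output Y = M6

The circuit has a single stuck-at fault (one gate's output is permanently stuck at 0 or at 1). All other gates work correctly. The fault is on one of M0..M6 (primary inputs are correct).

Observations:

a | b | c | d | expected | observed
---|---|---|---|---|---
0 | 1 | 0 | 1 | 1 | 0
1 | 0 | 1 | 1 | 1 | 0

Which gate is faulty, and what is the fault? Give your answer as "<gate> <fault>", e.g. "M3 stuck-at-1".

M6 stuck-at-0

Fault-free values for test 1 (a=0, b=1, c=0, d=1): M0=1, M1=1, M2=1, M3=0, M4=1, M5=1, M6=1, giving Y=1. Observed 0.
Test 1: faults giving observed 0 are {M0 stuck-at-0, M2 stuck-at-0, M4 stuck-at-0, M5 stuck-at-0, M6 stuck-at-0}.
Test 2 (a=1, b=0, c=1, d=1): fault-free M0=0, M1=1, M2=0, M3=1, M4=1, M5=1, M6=1 → 1; observed 0. Eliminates M0 stuck-at-0, M2 stuck-at-0, M4 stuck-at-0, M5 stuck-at-0.
Only M6 stuck-at-0 is consistent with every test.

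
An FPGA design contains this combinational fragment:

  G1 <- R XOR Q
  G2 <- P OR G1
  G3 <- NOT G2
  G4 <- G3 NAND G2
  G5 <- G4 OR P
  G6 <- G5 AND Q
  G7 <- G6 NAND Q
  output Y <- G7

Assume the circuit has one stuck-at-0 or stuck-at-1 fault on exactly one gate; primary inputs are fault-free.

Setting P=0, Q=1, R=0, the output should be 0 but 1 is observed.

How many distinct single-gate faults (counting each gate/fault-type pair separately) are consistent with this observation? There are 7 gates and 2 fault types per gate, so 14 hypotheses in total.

Fault-free: G1=1, G2=1, G3=0, G4=1, G5=1, G6=1, G7=0 → 0. Observed 1.
  G1 stuck-at-0: output 0 ✗
  G1 stuck-at-1: output 0 ✗
  G2 stuck-at-0: output 0 ✗
  G2 stuck-at-1: output 0 ✗
  G3 stuck-at-0: output 0 ✗
  G3 stuck-at-1: output 1 ✓
  G4 stuck-at-0: output 1 ✓
  G4 stuck-at-1: output 0 ✗
  G5 stuck-at-0: output 1 ✓
  G5 stuck-at-1: output 0 ✗
  G6 stuck-at-0: output 1 ✓
  G6 stuck-at-1: output 0 ✗
  G7 stuck-at-0: output 0 ✗
  G7 stuck-at-1: output 1 ✓
Consistent faults: {G3 stuck-at-1, G4 stuck-at-0, G5 stuck-at-0, G6 stuck-at-0, G7 stuck-at-1} — 5 in all.

5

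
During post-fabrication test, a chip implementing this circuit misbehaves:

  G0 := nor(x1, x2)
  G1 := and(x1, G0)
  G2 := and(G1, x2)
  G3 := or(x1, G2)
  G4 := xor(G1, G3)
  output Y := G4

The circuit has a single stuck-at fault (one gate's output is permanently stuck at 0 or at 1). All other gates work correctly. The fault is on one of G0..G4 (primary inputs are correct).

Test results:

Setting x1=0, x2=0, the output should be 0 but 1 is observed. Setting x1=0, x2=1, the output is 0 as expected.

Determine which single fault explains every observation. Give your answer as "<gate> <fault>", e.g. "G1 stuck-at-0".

G1 stuck-at-1

Fault-free values for test 1 (x1=0, x2=0): G0=1, G1=0, G2=0, G3=0, G4=0, giving Y=0. Observed 1.
Test 1: faults giving observed 1 are {G1 stuck-at-1, G2 stuck-at-1, G3 stuck-at-1, G4 stuck-at-1}.
Test 2 (x1=0, x2=1): fault-free G0=0, G1=0, G2=0, G3=0, G4=0 → 0; observed 0. Eliminates G2 stuck-at-1, G3 stuck-at-1, G4 stuck-at-1.
Only G1 stuck-at-1 is consistent with every test.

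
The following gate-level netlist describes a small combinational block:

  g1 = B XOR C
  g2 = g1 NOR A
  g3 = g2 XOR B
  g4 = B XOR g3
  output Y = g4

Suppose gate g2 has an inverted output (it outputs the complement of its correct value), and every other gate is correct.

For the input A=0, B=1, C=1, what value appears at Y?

Propagate with g2 forced: g1=0, g2=0 [inverted output], g3=1, g4=0.
So Y = 0. (Without the fault it would be 1.)

0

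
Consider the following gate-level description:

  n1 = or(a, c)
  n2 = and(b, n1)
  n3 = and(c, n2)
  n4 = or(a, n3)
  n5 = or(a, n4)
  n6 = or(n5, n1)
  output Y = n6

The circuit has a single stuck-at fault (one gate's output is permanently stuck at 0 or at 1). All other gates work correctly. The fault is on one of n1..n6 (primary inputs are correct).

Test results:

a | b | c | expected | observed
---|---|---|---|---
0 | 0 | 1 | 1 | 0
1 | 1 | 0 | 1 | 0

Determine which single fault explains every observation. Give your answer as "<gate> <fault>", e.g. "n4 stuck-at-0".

n6 stuck-at-0

Fault-free values for test 1 (a=0, b=0, c=1): n1=1, n2=0, n3=0, n4=0, n5=0, n6=1, giving Y=1. Observed 0.
Test 1: faults giving observed 0 are {n1 stuck-at-0, n6 stuck-at-0}.
Test 2 (a=1, b=1, c=0): fault-free n1=1, n2=1, n3=0, n4=1, n5=1, n6=1 → 1; observed 0. Eliminates n1 stuck-at-0.
Only n6 stuck-at-0 is consistent with every test.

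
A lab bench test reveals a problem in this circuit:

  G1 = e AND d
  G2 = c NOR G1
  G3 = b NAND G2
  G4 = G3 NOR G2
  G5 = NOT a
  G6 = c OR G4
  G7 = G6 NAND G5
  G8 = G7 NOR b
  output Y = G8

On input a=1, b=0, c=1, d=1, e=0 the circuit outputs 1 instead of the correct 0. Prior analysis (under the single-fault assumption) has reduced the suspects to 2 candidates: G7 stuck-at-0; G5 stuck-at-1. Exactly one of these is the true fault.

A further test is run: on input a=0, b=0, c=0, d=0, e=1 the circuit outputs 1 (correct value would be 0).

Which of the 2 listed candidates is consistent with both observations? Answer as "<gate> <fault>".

G7 stuck-at-0

Evaluate each candidate on input a=0, b=0, c=0, d=0, e=1:
  G7 stuck-at-0: G1=0, G2=1, G3=1, G4=0, G5=1, G6=0, G7=0 [stuck-at-0], G8=1 → 1 — matches
  G5 stuck-at-1: G1=0, G2=1, G3=1, G4=0, G5=1 [stuck-at-1], G6=0, G7=1, G8=0 → 0 — eliminated
Only G7 stuck-at-0 reproduces the observed 1.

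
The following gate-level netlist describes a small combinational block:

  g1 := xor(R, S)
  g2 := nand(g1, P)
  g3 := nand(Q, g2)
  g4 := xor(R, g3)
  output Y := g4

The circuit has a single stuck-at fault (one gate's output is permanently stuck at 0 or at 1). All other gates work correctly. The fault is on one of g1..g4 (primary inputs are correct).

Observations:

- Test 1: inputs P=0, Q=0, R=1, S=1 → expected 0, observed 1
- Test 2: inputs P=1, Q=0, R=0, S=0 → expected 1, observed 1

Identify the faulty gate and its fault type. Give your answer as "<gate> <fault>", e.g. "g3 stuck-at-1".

Fault-free values for test 1 (P=0, Q=0, R=1, S=1): g1=0, g2=1, g3=1, g4=0, giving Y=0. Observed 1.
Test 1: faults giving observed 1 are {g3 stuck-at-0, g4 stuck-at-1}.
Test 2 (P=1, Q=0, R=0, S=0): fault-free g1=0, g2=1, g3=1, g4=1 → 1; observed 1. Eliminates g3 stuck-at-0.
Only g4 stuck-at-1 is consistent with every test.

g4 stuck-at-1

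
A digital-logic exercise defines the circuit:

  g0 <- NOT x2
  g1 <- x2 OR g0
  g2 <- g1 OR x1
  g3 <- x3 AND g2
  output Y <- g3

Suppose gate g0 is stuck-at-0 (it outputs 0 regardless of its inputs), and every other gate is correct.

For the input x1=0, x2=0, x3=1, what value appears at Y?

Propagate with g0 forced: g0=0 [stuck-at-0], g1=0, g2=0, g3=0.
So Y = 0. (Without the fault it would be 1.)

0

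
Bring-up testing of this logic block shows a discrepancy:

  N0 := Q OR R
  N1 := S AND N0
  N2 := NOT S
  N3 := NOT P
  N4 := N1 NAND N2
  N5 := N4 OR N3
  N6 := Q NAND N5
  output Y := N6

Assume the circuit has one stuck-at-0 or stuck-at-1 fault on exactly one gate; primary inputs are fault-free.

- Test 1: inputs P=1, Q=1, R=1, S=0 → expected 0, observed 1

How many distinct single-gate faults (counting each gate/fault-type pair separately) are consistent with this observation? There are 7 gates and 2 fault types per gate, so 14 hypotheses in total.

4

Fault-free: N0=1, N1=0, N2=1, N3=0, N4=1, N5=1, N6=0 → 0. Observed 1.
  N0 stuck-at-0: output 0 ✗
  N0 stuck-at-1: output 0 ✗
  N1 stuck-at-0: output 0 ✗
  N1 stuck-at-1: output 1 ✓
  N2 stuck-at-0: output 0 ✗
  N2 stuck-at-1: output 0 ✗
  N3 stuck-at-0: output 0 ✗
  N3 stuck-at-1: output 0 ✗
  N4 stuck-at-0: output 1 ✓
  N4 stuck-at-1: output 0 ✗
  N5 stuck-at-0: output 1 ✓
  N5 stuck-at-1: output 0 ✗
  N6 stuck-at-0: output 0 ✗
  N6 stuck-at-1: output 1 ✓
Consistent faults: {N1 stuck-at-1, N4 stuck-at-0, N5 stuck-at-0, N6 stuck-at-1} — 4 in all.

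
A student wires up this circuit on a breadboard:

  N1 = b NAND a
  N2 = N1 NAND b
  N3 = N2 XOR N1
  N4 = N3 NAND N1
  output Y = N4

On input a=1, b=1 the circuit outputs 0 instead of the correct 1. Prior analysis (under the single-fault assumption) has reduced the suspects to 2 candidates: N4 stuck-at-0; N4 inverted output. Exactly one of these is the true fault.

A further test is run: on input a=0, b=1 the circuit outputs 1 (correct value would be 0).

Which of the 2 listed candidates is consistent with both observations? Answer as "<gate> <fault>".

N4 inverted output

Evaluate each candidate on input a=0, b=1:
  N4 stuck-at-0: N1=1, N2=0, N3=1, N4=0 [stuck-at-0] → 0 — eliminated
  N4 inverted output: N1=1, N2=0, N3=1, N4=1 [inverted output] → 1 — matches
Only N4 inverted output reproduces the observed 1.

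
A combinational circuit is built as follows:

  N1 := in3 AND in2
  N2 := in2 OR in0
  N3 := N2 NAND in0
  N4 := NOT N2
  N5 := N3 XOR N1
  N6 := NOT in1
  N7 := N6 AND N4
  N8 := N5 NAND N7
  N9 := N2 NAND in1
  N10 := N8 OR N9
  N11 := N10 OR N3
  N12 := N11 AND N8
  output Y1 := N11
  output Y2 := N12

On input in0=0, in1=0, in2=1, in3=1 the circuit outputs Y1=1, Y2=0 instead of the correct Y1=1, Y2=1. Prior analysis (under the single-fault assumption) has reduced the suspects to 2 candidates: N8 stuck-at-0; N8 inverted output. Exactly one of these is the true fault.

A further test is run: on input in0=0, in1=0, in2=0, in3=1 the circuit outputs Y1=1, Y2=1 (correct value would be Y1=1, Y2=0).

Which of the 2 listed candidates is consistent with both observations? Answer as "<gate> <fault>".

Evaluate each candidate on input in0=0, in1=0, in2=0, in3=1:
  N8 stuck-at-0: N1=0, N2=0, N3=1, N4=1, N5=1, N6=1, N7=1, N8=0 [stuck-at-0], N9=1, N10=1, N11=1, N12=0 → Y1=1, Y2=0 — eliminated
  N8 inverted output: N1=0, N2=0, N3=1, N4=1, N5=1, N6=1, N7=1, N8=1 [inverted output], N9=1, N10=1, N11=1, N12=1 → Y1=1, Y2=1 — matches
Only N8 inverted output reproduces the observed Y1=1, Y2=1.

N8 inverted output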